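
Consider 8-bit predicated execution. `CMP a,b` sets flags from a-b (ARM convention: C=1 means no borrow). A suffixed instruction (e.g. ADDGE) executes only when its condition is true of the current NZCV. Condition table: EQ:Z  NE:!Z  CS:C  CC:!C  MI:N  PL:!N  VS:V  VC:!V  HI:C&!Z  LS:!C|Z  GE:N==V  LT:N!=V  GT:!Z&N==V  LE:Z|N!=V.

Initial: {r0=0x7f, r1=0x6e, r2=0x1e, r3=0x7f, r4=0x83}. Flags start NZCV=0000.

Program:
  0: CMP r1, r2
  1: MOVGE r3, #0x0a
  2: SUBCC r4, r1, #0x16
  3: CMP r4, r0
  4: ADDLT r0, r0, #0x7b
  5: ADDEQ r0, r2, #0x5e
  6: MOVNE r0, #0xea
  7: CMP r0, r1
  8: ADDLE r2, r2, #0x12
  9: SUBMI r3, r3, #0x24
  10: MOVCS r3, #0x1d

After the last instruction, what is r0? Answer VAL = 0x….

VAL = 0xea

[0] flags=0010 → (cmp)
[1] flags=0010 GE?T → r3=0x0a
[2] flags=0010 CC?F → skip
[3] flags=0011 → (cmp)
[4] flags=0011 LT?T → r0=0xfa
[5] flags=0011 EQ?F → skip
[6] flags=0011 NE?T → r0=0xea
[7] flags=0011 → (cmp)
[8] flags=0011 LE?T → r2=0x30
[9] flags=0011 MI?F → skip
[10] flags=0011 CS?T → r3=0x1d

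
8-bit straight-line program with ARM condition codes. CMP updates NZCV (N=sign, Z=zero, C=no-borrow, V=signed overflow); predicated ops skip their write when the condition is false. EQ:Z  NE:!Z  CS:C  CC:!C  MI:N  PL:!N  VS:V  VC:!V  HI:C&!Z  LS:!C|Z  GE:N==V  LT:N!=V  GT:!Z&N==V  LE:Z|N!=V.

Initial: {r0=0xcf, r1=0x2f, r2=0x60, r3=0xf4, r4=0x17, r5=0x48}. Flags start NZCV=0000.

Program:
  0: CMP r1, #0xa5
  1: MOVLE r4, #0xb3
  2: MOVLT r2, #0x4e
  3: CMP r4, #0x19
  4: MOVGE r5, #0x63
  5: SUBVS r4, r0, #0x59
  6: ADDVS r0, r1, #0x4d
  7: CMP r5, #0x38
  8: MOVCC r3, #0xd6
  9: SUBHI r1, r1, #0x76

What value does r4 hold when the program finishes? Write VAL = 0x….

VAL = 0x17

0: ✓ CMP  NZCV=1001
1: · MOVLE
2: · MOVLT
3: ✓ CMP  NZCV=1000
4: · MOVGE
5: · SUBVS
6: · ADDVS
7: ✓ CMP  NZCV=0010
8: · MOVCC
9: ✓ SUBHI  r1←0xb9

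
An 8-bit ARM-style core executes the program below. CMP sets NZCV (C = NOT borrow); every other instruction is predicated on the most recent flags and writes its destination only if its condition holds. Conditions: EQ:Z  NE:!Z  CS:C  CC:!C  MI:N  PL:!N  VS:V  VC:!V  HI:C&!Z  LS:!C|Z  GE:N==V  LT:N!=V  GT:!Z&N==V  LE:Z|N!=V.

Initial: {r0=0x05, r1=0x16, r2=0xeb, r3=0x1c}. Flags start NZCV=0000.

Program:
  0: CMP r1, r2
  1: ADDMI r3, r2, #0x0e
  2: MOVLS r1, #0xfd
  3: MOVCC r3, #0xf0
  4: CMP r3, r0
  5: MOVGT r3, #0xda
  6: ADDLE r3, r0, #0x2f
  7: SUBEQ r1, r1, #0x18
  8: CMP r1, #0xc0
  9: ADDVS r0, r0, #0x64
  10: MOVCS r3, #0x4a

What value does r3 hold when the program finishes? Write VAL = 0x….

[0] flags=0000 → (cmp)
[1] flags=0000 MI?F → skip
[2] flags=0000 LS?T → r1=0xfd
[3] flags=0000 CC?T → r3=0xf0
[4] flags=1010 → (cmp)
[5] flags=1010 GT?F → skip
[6] flags=1010 LE?T → r3=0x34
[7] flags=1010 EQ?F → skip
[8] flags=0010 → (cmp)
[9] flags=0010 VS?F → skip
[10] flags=0010 CS?T → r3=0x4a

VAL = 0x4a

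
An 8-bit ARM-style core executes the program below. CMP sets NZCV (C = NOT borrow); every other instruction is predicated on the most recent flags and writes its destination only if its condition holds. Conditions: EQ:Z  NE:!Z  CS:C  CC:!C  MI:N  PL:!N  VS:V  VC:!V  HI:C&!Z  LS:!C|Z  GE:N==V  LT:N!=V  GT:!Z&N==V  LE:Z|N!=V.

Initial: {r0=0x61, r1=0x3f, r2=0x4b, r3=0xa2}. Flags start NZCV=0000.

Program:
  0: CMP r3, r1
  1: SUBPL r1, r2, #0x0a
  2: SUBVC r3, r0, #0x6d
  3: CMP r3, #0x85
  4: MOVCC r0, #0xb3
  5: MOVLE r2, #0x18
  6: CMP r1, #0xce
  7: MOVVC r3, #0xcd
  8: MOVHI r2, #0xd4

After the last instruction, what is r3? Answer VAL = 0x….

VAL = 0xcd

[0] flags=0011 → (cmp)
[1] flags=0011 PL?T → r1=0x41
[2] flags=0011 VC?F → skip
[3] flags=0010 → (cmp)
[4] flags=0010 CC?F → skip
[5] flags=0010 LE?F → skip
[6] flags=0000 → (cmp)
[7] flags=0000 VC?T → r3=0xcd
[8] flags=0000 HI?F → skip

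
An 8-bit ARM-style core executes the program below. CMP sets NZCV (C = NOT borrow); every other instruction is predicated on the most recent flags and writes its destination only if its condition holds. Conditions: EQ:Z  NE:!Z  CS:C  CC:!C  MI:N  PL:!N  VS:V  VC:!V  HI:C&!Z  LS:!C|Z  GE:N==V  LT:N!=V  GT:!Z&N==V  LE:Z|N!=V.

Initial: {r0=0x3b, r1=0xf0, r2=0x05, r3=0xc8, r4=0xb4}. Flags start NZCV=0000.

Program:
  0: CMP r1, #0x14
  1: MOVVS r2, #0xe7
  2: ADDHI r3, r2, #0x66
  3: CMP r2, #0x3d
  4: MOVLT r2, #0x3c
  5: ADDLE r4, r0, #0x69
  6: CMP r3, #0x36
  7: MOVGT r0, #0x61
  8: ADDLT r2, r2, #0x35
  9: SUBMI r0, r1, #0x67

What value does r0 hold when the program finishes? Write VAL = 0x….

VAL = 0x61

[0] flags=1010 → (cmp)
[1] flags=1010 VS?F → skip
[2] flags=1010 HI?T → r3=0x6b
[3] flags=1000 → (cmp)
[4] flags=1000 LT?T → r2=0x3c
[5] flags=1000 LE?T → r4=0xa4
[6] flags=0010 → (cmp)
[7] flags=0010 GT?T → r0=0x61
[8] flags=0010 LT?F → skip
[9] flags=0010 MI?F → skip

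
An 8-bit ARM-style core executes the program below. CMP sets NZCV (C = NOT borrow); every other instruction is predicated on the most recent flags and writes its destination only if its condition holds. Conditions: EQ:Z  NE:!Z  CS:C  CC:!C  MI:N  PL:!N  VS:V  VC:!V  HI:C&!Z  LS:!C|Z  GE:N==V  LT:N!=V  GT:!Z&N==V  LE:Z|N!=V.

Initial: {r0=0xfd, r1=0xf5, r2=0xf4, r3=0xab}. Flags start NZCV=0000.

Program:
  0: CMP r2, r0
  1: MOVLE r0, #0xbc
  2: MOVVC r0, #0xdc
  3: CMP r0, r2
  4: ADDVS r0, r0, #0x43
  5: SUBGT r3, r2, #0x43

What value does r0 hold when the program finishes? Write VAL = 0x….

0: ✓ CMP  NZCV=1000
1: ✓ MOVLE  r0←0xbc
2: ✓ MOVVC  r0←0xdc
3: ✓ CMP  NZCV=1000
4: · ADDVS
5: · SUBGT

VAL = 0xdc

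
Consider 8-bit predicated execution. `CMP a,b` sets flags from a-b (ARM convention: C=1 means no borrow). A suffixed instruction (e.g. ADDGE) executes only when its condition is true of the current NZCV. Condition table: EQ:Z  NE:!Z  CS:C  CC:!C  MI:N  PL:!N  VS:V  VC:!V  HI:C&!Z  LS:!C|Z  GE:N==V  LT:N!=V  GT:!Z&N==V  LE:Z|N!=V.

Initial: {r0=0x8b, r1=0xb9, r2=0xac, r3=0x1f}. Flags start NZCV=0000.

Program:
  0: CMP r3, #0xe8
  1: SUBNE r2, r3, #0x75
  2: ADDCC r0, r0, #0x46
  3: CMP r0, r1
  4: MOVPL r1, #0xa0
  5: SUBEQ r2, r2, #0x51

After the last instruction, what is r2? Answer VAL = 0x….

VAL = 0xaa

[0] flags=0000 → (cmp)
[1] flags=0000 NE?T → r2=0xaa
[2] flags=0000 CC?T → r0=0xd1
[3] flags=0010 → (cmp)
[4] flags=0010 PL?T → r1=0xa0
[5] flags=0010 EQ?F → skip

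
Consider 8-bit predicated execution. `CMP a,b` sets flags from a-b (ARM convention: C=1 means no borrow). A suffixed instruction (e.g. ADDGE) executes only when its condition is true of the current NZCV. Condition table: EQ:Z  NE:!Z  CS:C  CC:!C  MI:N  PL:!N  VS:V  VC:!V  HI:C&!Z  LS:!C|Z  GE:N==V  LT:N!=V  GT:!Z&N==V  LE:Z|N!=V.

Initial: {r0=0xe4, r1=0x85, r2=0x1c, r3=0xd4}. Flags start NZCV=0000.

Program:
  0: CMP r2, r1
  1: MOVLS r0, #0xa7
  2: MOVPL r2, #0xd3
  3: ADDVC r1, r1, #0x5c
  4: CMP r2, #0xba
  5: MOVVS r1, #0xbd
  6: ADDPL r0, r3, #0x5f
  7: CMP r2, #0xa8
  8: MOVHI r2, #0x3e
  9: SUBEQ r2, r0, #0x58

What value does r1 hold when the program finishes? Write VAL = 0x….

0: ✓ CMP  NZCV=1001
1: ✓ MOVLS  r0←0xa7
2: · MOVPL
3: · ADDVC
4: ✓ CMP  NZCV=0000
5: · MOVVS
6: ✓ ADDPL  r0←0x33
7: ✓ CMP  NZCV=0000
8: · MOVHI
9: · SUBEQ

VAL = 0x85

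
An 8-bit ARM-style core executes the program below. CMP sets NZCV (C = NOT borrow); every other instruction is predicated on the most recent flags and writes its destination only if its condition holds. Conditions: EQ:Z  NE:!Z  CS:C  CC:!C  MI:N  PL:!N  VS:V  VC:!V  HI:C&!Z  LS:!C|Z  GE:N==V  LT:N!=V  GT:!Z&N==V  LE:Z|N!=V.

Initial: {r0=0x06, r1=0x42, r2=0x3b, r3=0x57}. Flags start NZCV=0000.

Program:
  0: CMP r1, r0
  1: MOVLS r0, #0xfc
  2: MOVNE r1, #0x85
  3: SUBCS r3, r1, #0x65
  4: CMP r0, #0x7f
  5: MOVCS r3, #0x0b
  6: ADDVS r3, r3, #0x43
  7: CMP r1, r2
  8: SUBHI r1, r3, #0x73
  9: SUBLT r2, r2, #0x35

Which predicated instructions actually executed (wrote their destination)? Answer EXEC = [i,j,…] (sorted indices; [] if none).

EXEC = [2,3,8,9]

[0] flags=0010 → (cmp)
[1] flags=0010 LS?F → skip
[2] flags=0010 NE?T → r1=0x85
[3] flags=0010 CS?T → r3=0x20
[4] flags=1000 → (cmp)
[5] flags=1000 CS?F → skip
[6] flags=1000 VS?F → skip
[7] flags=0011 → (cmp)
[8] flags=0011 HI?T → r1=0xad
[9] flags=0011 LT?T → r2=0x06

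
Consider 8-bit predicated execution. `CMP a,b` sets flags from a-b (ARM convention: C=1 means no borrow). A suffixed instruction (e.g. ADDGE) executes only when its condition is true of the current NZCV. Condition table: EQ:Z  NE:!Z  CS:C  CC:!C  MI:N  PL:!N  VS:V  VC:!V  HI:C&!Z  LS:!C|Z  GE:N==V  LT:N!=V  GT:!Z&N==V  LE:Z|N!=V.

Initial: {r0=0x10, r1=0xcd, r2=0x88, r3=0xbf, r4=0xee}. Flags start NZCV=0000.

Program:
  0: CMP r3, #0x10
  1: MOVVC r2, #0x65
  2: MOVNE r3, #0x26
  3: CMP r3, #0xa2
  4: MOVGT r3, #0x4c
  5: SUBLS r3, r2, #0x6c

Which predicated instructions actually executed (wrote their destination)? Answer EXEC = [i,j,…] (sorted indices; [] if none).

[0] flags=1010 → (cmp)
[1] flags=1010 VC?T → r2=0x65
[2] flags=1010 NE?T → r3=0x26
[3] flags=1001 → (cmp)
[4] flags=1001 GT?T → r3=0x4c
[5] flags=1001 LS?T → r3=0xf9

EXEC = [1,2,4,5]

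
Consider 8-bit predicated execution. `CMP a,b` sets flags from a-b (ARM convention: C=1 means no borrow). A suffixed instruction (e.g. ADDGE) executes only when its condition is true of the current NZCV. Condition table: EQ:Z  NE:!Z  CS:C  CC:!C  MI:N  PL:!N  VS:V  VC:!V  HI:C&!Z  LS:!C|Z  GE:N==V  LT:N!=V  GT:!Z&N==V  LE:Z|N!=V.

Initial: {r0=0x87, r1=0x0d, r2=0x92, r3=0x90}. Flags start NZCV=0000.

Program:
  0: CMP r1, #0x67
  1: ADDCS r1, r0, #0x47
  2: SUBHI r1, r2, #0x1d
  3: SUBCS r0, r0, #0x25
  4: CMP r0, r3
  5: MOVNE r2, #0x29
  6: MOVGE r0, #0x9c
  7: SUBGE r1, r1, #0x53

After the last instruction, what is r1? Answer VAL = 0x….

[0] flags=1000 → (cmp)
[1] flags=1000 CS?F → skip
[2] flags=1000 HI?F → skip
[3] flags=1000 CS?F → skip
[4] flags=1000 → (cmp)
[5] flags=1000 NE?T → r2=0x29
[6] flags=1000 GE?F → skip
[7] flags=1000 GE?F → skip

VAL = 0x0d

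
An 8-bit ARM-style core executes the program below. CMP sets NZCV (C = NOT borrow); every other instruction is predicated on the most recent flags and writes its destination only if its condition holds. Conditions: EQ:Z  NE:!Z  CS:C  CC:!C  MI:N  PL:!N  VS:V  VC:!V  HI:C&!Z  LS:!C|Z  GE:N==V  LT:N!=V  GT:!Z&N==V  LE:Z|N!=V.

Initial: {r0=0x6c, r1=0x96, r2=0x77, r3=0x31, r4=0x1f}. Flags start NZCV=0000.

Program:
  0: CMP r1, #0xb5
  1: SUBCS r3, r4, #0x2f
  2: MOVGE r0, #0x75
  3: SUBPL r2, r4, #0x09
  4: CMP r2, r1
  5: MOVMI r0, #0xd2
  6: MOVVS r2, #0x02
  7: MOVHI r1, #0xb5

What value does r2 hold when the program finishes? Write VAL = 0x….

VAL = 0x02

[0] flags=1000 → (cmp)
[1] flags=1000 CS?F → skip
[2] flags=1000 GE?F → skip
[3] flags=1000 PL?F → skip
[4] flags=1001 → (cmp)
[5] flags=1001 MI?T → r0=0xd2
[6] flags=1001 VS?T → r2=0x02
[7] flags=1001 HI?F → skip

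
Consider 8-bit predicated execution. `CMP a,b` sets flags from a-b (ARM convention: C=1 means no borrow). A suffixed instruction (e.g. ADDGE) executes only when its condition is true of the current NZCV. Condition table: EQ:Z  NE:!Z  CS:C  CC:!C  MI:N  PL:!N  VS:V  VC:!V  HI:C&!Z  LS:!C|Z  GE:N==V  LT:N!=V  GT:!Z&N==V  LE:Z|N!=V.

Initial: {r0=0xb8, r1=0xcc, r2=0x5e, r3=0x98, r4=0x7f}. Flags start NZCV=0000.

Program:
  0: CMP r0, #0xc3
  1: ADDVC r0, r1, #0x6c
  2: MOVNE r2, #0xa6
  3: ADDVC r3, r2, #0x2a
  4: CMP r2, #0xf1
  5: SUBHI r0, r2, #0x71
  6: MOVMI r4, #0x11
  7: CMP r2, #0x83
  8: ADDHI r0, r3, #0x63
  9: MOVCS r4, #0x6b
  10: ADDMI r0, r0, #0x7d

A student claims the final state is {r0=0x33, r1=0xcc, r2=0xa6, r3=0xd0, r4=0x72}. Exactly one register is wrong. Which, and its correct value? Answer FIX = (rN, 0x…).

FIX = (r4, 0x6b)

0: ✓ CMP  NZCV=1000
1: ✓ ADDVC  r0←0x38
2: ✓ MOVNE  r2←0xa6
3: ✓ ADDVC  r3←0xd0
4: ✓ CMP  NZCV=1000
5: · SUBHI
6: ✓ MOVMI  r4←0x11
7: ✓ CMP  NZCV=0010
8: ✓ ADDHI  r0←0x33
9: ✓ MOVCS  r4←0x6b
10: · ADDMI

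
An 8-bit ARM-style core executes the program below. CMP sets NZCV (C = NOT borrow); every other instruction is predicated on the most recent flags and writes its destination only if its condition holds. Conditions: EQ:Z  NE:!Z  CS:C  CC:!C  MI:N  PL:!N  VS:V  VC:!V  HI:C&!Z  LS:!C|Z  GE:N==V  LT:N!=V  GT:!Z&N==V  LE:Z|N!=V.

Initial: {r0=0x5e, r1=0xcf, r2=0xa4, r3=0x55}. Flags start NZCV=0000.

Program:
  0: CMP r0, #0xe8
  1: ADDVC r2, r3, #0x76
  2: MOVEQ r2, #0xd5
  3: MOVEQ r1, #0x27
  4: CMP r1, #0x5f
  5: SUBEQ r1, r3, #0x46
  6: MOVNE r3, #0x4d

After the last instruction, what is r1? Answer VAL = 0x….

[0] flags=0000 → (cmp)
[1] flags=0000 VC?T → r2=0xcb
[2] flags=0000 EQ?F → skip
[3] flags=0000 EQ?F → skip
[4] flags=0011 → (cmp)
[5] flags=0011 EQ?F → skip
[6] flags=0011 NE?T → r3=0x4d

VAL = 0xcf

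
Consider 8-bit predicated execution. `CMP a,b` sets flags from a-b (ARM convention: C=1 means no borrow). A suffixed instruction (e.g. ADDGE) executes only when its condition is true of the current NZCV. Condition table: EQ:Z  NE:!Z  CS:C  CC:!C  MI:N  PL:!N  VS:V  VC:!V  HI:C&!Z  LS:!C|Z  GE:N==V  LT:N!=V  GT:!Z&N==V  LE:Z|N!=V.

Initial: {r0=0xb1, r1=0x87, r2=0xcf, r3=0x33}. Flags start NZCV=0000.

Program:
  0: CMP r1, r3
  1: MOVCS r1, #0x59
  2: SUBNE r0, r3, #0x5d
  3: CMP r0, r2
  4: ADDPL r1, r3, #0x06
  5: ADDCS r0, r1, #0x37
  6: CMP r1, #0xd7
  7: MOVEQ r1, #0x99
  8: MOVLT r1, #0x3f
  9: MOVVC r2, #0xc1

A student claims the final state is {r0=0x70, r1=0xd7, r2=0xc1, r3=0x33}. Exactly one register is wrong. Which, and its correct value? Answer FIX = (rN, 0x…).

0: ✓ CMP  NZCV=0011
1: ✓ MOVCS  r1←0x59
2: ✓ SUBNE  r0←0xd6
3: ✓ CMP  NZCV=0010
4: ✓ ADDPL  r1←0x39
5: ✓ ADDCS  r0←0x70
6: ✓ CMP  NZCV=0000
7: · MOVEQ
8: · MOVLT
9: ✓ MOVVC  r2←0xc1

FIX = (r1, 0x39)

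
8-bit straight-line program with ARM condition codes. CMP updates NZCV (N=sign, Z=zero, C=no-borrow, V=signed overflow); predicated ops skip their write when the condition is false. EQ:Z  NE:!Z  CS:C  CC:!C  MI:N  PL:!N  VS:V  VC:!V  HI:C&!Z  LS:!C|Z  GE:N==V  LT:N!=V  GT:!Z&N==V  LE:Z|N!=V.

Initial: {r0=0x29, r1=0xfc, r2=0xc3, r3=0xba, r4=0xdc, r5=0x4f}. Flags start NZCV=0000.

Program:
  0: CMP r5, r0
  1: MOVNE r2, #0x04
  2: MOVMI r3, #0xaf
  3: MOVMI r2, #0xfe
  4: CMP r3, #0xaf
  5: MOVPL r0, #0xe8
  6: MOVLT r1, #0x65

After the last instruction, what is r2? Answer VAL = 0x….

VAL = 0x04

0: ✓ CMP  NZCV=0010
1: ✓ MOVNE  r2←0x04
2: · MOVMI
3: · MOVMI
4: ✓ CMP  NZCV=0010
5: ✓ MOVPL  r0←0xe8
6: · MOVLT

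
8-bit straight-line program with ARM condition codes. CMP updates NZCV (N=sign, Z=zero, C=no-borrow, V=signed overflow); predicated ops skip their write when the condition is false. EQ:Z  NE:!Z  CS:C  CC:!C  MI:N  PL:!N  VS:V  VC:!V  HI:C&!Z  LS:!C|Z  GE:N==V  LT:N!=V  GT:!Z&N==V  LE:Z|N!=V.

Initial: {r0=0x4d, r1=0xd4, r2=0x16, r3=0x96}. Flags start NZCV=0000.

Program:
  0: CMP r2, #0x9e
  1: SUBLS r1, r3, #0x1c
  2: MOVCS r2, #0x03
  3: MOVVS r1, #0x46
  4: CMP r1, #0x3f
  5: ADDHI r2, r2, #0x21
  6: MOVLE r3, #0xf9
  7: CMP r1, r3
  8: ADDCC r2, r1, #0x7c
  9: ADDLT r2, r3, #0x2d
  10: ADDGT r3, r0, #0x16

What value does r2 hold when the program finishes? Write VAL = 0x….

VAL = 0xf6

[0] flags=0000 → (cmp)
[1] flags=0000 LS?T → r1=0x7a
[2] flags=0000 CS?F → skip
[3] flags=0000 VS?F → skip
[4] flags=0010 → (cmp)
[5] flags=0010 HI?T → r2=0x37
[6] flags=0010 LE?F → skip
[7] flags=1001 → (cmp)
[8] flags=1001 CC?T → r2=0xf6
[9] flags=1001 LT?F → skip
[10] flags=1001 GT?T → r3=0x63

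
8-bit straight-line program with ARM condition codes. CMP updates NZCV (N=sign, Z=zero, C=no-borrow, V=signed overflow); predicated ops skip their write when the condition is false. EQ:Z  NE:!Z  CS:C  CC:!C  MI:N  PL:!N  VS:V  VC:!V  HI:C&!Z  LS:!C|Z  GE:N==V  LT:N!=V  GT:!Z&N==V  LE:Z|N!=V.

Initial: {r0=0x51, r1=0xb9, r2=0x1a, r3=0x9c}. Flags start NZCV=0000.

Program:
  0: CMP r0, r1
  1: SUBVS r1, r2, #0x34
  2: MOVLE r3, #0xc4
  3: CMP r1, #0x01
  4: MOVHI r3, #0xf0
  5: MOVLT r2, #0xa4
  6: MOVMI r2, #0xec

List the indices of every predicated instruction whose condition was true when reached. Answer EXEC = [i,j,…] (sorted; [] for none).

0: ✓ CMP  NZCV=1001
1: ✓ SUBVS  r1←0xe6
2: · MOVLE
3: ✓ CMP  NZCV=1010
4: ✓ MOVHI  r3←0xf0
5: ✓ MOVLT  r2←0xa4
6: ✓ MOVMI  r2←0xec

EXEC = [1,4,5,6]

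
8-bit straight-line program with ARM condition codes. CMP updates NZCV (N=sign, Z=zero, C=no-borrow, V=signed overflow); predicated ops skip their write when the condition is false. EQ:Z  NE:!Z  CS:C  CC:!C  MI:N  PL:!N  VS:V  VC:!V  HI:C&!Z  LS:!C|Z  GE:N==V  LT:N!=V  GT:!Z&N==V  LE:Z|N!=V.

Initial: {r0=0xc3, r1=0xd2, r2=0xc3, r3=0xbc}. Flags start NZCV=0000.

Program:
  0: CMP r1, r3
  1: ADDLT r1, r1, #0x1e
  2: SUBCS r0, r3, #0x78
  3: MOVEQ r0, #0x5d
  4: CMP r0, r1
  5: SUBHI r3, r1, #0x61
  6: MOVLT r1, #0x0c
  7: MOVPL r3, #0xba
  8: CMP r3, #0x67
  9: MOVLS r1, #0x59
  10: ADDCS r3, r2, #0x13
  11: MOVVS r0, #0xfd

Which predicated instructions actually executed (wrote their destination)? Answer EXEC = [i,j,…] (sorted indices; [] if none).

[0] flags=0010 → (cmp)
[1] flags=0010 LT?F → skip
[2] flags=0010 CS?T → r0=0x44
[3] flags=0010 EQ?F → skip
[4] flags=0000 → (cmp)
[5] flags=0000 HI?F → skip
[6] flags=0000 LT?F → skip
[7] flags=0000 PL?T → r3=0xba
[8] flags=0011 → (cmp)
[9] flags=0011 LS?F → skip
[10] flags=0011 CS?T → r3=0xd6
[11] flags=0011 VS?T → r0=0xfd

EXEC = [2,7,10,11]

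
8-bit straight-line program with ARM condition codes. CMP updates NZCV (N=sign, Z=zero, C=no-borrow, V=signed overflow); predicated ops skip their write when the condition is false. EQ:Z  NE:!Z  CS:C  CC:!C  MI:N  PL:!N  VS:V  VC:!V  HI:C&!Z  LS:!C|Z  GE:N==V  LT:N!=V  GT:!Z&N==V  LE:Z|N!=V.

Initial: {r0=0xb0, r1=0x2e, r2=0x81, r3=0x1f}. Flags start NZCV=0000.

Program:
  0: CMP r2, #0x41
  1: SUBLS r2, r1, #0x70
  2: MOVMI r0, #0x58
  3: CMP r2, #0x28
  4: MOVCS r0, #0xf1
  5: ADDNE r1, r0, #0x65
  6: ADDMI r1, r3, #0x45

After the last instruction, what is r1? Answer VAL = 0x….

0: ✓ CMP  NZCV=0011
1: · SUBLS
2: · MOVMI
3: ✓ CMP  NZCV=0011
4: ✓ MOVCS  r0←0xf1
5: ✓ ADDNE  r1←0x56
6: · ADDMI

VAL = 0x56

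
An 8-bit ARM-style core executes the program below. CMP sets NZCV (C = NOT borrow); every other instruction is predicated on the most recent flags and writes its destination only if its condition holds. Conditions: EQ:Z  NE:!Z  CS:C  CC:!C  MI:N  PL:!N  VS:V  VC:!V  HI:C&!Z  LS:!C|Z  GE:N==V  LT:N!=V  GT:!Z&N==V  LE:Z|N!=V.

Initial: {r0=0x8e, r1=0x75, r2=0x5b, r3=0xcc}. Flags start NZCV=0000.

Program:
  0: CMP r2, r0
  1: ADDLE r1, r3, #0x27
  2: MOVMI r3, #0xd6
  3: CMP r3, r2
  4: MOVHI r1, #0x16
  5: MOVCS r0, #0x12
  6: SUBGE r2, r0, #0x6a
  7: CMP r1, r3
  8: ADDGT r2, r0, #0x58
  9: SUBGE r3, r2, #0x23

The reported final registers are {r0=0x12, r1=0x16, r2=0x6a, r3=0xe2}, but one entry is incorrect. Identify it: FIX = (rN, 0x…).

FIX = (r3, 0x47)

0: ✓ CMP  NZCV=1001
1: · ADDLE
2: ✓ MOVMI  r3←0xd6
3: ✓ CMP  NZCV=0011
4: ✓ MOVHI  r1←0x16
5: ✓ MOVCS  r0←0x12
6: · SUBGE
7: ✓ CMP  NZCV=0000
8: ✓ ADDGT  r2←0x6a
9: ✓ SUBGE  r3←0x47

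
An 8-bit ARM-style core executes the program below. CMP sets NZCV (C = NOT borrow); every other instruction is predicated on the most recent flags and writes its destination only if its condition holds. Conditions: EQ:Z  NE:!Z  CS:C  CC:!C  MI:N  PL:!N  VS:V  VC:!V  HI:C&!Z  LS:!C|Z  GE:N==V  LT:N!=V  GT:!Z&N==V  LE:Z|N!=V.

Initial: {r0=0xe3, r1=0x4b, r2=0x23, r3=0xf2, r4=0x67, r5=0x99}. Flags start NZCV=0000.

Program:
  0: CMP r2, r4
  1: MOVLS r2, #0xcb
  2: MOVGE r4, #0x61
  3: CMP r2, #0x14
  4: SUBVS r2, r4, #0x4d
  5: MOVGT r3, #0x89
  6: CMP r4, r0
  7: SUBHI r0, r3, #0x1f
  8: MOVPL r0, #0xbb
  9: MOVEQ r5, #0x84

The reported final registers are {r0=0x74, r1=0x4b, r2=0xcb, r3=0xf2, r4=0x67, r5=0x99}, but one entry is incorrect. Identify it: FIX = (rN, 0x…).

0: ✓ CMP  NZCV=1000
1: ✓ MOVLS  r2←0xcb
2: · MOVGE
3: ✓ CMP  NZCV=1010
4: · SUBVS
5: · MOVGT
6: ✓ CMP  NZCV=1001
7: · SUBHI
8: · MOVPL
9: · MOVEQ

FIX = (r0, 0xe3)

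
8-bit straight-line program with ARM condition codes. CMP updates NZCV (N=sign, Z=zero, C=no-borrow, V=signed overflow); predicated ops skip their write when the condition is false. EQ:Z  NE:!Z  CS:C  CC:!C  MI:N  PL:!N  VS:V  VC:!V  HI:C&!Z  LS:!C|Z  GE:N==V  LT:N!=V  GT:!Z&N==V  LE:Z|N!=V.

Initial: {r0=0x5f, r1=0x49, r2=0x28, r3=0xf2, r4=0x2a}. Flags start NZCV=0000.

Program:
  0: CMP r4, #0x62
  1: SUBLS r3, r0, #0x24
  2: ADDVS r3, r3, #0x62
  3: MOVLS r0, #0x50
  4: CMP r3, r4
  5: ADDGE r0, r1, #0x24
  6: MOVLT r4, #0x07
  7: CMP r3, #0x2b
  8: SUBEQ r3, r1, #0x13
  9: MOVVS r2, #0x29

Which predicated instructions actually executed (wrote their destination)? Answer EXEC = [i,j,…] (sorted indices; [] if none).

EXEC = [1,3,5]

[0] flags=1000 → (cmp)
[1] flags=1000 LS?T → r3=0x3b
[2] flags=1000 VS?F → skip
[3] flags=1000 LS?T → r0=0x50
[4] flags=0010 → (cmp)
[5] flags=0010 GE?T → r0=0x6d
[6] flags=0010 LT?F → skip
[7] flags=0010 → (cmp)
[8] flags=0010 EQ?F → skip
[9] flags=0010 VS?F → skip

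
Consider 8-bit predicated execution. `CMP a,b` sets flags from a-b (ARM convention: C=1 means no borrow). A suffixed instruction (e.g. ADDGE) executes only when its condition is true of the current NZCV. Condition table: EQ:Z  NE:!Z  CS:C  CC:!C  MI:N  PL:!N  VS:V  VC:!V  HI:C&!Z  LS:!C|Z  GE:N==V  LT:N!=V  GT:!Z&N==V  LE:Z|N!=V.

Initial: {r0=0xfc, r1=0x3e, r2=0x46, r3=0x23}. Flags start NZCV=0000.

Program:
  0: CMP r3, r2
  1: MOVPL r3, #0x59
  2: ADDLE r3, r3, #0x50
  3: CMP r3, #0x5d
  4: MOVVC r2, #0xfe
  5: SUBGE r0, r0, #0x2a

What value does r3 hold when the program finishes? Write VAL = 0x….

0: ✓ CMP  NZCV=1000
1: · MOVPL
2: ✓ ADDLE  r3←0x73
3: ✓ CMP  NZCV=0010
4: ✓ MOVVC  r2←0xfe
5: ✓ SUBGE  r0←0xd2

VAL = 0x73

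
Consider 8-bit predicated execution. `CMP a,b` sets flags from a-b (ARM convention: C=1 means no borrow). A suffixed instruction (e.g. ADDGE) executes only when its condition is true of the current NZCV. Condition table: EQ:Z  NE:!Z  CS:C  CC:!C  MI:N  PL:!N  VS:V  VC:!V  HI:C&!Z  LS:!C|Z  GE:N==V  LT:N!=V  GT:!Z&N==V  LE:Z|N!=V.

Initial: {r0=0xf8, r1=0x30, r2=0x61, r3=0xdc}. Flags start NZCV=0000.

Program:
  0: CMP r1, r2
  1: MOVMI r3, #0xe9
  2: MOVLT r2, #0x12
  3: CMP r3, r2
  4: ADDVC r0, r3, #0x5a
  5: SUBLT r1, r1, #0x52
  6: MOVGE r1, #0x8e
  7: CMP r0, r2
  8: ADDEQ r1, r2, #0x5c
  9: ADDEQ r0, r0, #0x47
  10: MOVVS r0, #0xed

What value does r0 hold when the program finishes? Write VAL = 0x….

0: ✓ CMP  NZCV=1000
1: ✓ MOVMI  r3←0xe9
2: ✓ MOVLT  r2←0x12
3: ✓ CMP  NZCV=1010
4: ✓ ADDVC  r0←0x43
5: ✓ SUBLT  r1←0xde
6: · MOVGE
7: ✓ CMP  NZCV=0010
8: · ADDEQ
9: · ADDEQ
10: · MOVVS

VAL = 0x43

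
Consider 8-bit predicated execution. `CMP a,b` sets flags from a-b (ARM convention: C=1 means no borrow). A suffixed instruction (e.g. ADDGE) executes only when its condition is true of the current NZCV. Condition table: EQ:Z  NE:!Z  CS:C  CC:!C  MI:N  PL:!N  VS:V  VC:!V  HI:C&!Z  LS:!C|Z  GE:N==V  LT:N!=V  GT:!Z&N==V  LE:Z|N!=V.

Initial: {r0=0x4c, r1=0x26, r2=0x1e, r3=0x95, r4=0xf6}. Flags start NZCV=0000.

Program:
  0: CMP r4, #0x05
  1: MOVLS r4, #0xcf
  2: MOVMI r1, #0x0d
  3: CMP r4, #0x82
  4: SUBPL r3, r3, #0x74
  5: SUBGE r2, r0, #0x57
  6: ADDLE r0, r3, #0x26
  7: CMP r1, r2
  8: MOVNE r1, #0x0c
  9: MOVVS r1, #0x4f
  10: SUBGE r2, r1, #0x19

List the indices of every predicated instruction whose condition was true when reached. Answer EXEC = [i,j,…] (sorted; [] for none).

EXEC = [2,4,5,8,10]

[0] flags=1010 → (cmp)
[1] flags=1010 LS?F → skip
[2] flags=1010 MI?T → r1=0x0d
[3] flags=0010 → (cmp)
[4] flags=0010 PL?T → r3=0x21
[5] flags=0010 GE?T → r2=0xf5
[6] flags=0010 LE?F → skip
[7] flags=0000 → (cmp)
[8] flags=0000 NE?T → r1=0x0c
[9] flags=0000 VS?F → skip
[10] flags=0000 GE?T → r2=0xf3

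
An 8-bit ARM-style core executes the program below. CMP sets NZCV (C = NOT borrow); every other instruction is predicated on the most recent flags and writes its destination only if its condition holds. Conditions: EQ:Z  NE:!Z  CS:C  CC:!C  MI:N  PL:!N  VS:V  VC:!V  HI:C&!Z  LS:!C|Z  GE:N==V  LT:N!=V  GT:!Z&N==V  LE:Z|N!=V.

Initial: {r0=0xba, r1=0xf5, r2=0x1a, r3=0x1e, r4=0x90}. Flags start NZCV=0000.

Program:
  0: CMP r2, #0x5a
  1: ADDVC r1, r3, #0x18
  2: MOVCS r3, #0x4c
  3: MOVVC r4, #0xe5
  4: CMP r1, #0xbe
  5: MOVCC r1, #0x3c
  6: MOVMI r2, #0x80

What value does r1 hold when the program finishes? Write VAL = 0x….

[0] flags=1000 → (cmp)
[1] flags=1000 VC?T → r1=0x36
[2] flags=1000 CS?F → skip
[3] flags=1000 VC?T → r4=0xe5
[4] flags=0000 → (cmp)
[5] flags=0000 CC?T → r1=0x3c
[6] flags=0000 MI?F → skip

VAL = 0x3c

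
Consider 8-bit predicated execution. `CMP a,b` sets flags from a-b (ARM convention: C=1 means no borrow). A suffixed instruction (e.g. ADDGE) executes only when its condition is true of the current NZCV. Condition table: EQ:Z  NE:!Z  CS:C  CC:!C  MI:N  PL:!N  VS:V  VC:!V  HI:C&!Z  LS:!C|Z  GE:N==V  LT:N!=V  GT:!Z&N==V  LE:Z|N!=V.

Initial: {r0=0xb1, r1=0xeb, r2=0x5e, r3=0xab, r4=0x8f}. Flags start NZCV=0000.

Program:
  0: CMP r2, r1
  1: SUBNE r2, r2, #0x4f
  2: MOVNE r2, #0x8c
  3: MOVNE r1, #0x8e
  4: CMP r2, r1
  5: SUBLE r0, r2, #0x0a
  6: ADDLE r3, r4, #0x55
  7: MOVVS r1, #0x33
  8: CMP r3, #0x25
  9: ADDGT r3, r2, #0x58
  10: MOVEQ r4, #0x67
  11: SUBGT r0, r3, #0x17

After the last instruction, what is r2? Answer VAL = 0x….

0: ✓ CMP  NZCV=0000
1: ✓ SUBNE  r2←0x0f
2: ✓ MOVNE  r2←0x8c
3: ✓ MOVNE  r1←0x8e
4: ✓ CMP  NZCV=1000
5: ✓ SUBLE  r0←0x82
6: ✓ ADDLE  r3←0xe4
7: · MOVVS
8: ✓ CMP  NZCV=1010
9: · ADDGT
10: · MOVEQ
11: · SUBGT

VAL = 0x8c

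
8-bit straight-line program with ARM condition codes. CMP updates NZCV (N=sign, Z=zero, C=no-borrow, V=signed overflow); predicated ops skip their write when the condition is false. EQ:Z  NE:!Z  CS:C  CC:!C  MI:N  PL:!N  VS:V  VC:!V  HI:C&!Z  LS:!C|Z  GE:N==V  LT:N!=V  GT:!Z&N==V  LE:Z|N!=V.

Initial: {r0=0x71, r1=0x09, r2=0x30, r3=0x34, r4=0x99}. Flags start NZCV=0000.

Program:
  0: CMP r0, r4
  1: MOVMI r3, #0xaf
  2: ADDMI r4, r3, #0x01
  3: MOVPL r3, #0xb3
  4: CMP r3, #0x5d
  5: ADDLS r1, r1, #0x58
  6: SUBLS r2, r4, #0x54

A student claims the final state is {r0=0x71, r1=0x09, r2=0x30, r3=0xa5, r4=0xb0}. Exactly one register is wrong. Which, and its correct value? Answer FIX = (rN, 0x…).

FIX = (r3, 0xaf)

0: ✓ CMP  NZCV=1001
1: ✓ MOVMI  r3←0xaf
2: ✓ ADDMI  r4←0xb0
3: · MOVPL
4: ✓ CMP  NZCV=0011
5: · ADDLS
6: · SUBLS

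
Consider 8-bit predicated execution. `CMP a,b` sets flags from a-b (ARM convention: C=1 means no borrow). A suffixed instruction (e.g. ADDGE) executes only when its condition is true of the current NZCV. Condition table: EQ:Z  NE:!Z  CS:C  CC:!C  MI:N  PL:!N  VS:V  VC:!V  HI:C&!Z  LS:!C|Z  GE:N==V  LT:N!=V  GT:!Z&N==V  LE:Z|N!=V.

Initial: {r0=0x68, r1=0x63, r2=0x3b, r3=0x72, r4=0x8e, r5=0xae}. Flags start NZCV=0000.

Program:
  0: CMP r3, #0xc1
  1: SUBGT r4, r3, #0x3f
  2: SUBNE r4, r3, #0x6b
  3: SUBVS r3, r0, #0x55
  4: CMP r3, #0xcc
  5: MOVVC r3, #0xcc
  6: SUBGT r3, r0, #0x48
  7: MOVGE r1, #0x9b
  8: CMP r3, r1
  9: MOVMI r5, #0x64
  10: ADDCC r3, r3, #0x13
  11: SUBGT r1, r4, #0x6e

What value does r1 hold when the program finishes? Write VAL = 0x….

VAL = 0x99

[0] flags=1001 → (cmp)
[1] flags=1001 GT?T → r4=0x33
[2] flags=1001 NE?T → r4=0x07
[3] flags=1001 VS?T → r3=0x13
[4] flags=0000 → (cmp)
[5] flags=0000 VC?T → r3=0xcc
[6] flags=0000 GT?T → r3=0x20
[7] flags=0000 GE?T → r1=0x9b
[8] flags=1001 → (cmp)
[9] flags=1001 MI?T → r5=0x64
[10] flags=1001 CC?T → r3=0x33
[11] flags=1001 GT?T → r1=0x99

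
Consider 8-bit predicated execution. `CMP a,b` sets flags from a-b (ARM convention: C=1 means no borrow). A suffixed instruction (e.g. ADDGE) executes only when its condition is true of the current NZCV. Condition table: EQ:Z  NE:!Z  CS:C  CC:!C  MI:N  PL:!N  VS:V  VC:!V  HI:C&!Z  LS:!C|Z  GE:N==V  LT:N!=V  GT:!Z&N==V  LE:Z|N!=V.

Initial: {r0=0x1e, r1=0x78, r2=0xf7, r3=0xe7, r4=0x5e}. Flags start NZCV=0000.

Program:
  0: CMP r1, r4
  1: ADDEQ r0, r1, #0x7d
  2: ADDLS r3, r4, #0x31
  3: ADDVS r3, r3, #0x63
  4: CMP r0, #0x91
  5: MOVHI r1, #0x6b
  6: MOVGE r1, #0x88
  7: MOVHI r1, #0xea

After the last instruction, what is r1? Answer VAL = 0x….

0: ✓ CMP  NZCV=0010
1: · ADDEQ
2: · ADDLS
3: · ADDVS
4: ✓ CMP  NZCV=1001
5: · MOVHI
6: ✓ MOVGE  r1←0x88
7: · MOVHI

VAL = 0x88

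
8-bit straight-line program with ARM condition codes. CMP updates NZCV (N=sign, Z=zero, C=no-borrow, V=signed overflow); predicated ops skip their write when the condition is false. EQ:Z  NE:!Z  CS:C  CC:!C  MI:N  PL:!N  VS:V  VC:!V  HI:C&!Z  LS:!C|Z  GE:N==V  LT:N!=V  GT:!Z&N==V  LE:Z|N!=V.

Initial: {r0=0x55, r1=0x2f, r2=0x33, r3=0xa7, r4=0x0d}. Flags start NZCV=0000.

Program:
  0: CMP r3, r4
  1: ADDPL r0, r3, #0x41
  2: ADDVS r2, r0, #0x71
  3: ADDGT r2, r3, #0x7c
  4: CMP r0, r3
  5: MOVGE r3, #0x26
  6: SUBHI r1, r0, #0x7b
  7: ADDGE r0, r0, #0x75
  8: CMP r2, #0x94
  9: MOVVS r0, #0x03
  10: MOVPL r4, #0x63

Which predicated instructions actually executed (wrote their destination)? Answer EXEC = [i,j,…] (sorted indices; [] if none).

[0] flags=1010 → (cmp)
[1] flags=1010 PL?F → skip
[2] flags=1010 VS?F → skip
[3] flags=1010 GT?F → skip
[4] flags=1001 → (cmp)
[5] flags=1001 GE?T → r3=0x26
[6] flags=1001 HI?F → skip
[7] flags=1001 GE?T → r0=0xca
[8] flags=1001 → (cmp)
[9] flags=1001 VS?T → r0=0x03
[10] flags=1001 PL?F → skip

EXEC = [5,7,9]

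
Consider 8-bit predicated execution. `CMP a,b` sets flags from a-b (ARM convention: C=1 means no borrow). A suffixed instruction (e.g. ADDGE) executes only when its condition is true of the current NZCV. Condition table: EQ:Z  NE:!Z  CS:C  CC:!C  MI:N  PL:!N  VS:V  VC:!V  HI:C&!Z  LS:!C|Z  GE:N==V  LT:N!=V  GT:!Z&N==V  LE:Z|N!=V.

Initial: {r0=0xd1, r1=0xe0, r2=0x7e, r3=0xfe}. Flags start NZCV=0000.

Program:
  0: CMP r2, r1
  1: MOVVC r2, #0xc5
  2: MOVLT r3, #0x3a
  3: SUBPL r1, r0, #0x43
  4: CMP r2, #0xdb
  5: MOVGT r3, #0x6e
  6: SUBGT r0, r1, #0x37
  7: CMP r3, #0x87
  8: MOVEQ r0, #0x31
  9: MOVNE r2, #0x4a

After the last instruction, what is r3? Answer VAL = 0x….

[0] flags=1001 → (cmp)
[1] flags=1001 VC?F → skip
[2] flags=1001 LT?F → skip
[3] flags=1001 PL?F → skip
[4] flags=1001 → (cmp)
[5] flags=1001 GT?T → r3=0x6e
[6] flags=1001 GT?T → r0=0xa9
[7] flags=1001 → (cmp)
[8] flags=1001 EQ?F → skip
[9] flags=1001 NE?T → r2=0x4a

VAL = 0x6e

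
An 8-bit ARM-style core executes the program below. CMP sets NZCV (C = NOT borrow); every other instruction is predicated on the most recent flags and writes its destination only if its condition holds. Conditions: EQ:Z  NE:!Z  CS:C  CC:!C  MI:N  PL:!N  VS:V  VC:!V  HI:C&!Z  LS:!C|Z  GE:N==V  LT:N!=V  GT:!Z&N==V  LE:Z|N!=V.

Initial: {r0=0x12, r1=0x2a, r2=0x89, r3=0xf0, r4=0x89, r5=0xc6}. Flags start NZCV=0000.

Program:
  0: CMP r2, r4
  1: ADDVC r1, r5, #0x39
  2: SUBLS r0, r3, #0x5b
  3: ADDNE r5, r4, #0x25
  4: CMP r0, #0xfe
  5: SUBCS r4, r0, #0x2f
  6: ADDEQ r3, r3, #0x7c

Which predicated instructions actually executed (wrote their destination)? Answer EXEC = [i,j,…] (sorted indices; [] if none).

0: ✓ CMP  NZCV=0110
1: ✓ ADDVC  r1←0xff
2: ✓ SUBLS  r0←0x95
3: · ADDNE
4: ✓ CMP  NZCV=1000
5: · SUBCS
6: · ADDEQ

EXEC = [1,2]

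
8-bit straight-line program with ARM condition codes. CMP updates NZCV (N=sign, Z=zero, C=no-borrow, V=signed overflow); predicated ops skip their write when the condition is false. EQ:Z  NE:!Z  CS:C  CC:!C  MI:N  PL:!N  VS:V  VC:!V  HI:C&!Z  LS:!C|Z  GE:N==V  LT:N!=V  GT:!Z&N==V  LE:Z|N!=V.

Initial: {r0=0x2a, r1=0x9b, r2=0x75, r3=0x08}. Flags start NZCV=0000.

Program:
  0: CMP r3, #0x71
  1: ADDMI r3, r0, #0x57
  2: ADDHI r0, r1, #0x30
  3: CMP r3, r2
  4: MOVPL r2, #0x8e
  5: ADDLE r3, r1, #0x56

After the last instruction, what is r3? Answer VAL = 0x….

[0] flags=1000 → (cmp)
[1] flags=1000 MI?T → r3=0x81
[2] flags=1000 HI?F → skip
[3] flags=0011 → (cmp)
[4] flags=0011 PL?T → r2=0x8e
[5] flags=0011 LE?T → r3=0xf1

VAL = 0xf1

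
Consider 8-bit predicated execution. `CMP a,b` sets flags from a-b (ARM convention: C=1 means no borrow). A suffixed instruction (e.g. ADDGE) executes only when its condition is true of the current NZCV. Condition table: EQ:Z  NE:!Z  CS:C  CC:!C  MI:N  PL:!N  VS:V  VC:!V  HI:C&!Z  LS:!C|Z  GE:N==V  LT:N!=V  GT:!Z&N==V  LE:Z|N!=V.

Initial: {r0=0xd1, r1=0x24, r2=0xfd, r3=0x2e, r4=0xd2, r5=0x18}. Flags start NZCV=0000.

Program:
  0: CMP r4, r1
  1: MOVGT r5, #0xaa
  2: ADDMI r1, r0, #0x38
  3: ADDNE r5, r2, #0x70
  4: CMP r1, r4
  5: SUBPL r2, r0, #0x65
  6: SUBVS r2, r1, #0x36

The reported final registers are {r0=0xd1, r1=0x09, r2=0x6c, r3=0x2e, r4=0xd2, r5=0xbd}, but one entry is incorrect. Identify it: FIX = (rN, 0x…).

0: ✓ CMP  NZCV=1010
1: · MOVGT
2: ✓ ADDMI  r1←0x09
3: ✓ ADDNE  r5←0x6d
4: ✓ CMP  NZCV=0000
5: ✓ SUBPL  r2←0x6c
6: · SUBVS

FIX = (r5, 0x6d)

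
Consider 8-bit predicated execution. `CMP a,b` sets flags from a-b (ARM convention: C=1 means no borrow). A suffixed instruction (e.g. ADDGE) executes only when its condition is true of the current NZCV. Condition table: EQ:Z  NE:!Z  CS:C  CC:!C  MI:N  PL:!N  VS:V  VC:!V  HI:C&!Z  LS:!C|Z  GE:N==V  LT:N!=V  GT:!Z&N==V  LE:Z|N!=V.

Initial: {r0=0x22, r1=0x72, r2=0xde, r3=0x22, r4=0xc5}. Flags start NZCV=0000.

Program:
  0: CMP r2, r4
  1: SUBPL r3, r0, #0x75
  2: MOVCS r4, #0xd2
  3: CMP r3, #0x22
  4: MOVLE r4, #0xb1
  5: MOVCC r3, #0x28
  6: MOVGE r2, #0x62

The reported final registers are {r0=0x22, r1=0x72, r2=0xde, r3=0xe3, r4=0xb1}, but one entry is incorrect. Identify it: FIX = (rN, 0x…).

FIX = (r3, 0xad)

[0] flags=0010 → (cmp)
[1] flags=0010 PL?T → r3=0xad
[2] flags=0010 CS?T → r4=0xd2
[3] flags=1010 → (cmp)
[4] flags=1010 LE?T → r4=0xb1
[5] flags=1010 CC?F → skip
[6] flags=1010 GE?F → skip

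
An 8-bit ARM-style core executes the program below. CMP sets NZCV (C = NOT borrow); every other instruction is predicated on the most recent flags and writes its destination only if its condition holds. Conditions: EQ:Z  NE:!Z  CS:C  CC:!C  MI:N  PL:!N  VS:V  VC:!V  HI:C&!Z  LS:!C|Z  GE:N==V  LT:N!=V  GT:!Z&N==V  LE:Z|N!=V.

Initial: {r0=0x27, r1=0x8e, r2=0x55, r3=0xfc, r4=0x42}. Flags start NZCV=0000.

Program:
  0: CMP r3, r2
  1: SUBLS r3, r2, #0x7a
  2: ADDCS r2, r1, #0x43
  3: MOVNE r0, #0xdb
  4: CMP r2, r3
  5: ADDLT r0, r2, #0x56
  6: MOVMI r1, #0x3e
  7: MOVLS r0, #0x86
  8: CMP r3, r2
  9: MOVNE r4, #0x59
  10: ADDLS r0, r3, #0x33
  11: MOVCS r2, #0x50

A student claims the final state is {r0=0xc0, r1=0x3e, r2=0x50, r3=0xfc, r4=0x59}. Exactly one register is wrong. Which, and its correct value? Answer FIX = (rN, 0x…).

FIX = (r0, 0x86)

[0] flags=1010 → (cmp)
[1] flags=1010 LS?F → skip
[2] flags=1010 CS?T → r2=0xd1
[3] flags=1010 NE?T → r0=0xdb
[4] flags=1000 → (cmp)
[5] flags=1000 LT?T → r0=0x27
[6] flags=1000 MI?T → r1=0x3e
[7] flags=1000 LS?T → r0=0x86
[8] flags=0010 → (cmp)
[9] flags=0010 NE?T → r4=0x59
[10] flags=0010 LS?F → skip
[11] flags=0010 CS?T → r2=0x50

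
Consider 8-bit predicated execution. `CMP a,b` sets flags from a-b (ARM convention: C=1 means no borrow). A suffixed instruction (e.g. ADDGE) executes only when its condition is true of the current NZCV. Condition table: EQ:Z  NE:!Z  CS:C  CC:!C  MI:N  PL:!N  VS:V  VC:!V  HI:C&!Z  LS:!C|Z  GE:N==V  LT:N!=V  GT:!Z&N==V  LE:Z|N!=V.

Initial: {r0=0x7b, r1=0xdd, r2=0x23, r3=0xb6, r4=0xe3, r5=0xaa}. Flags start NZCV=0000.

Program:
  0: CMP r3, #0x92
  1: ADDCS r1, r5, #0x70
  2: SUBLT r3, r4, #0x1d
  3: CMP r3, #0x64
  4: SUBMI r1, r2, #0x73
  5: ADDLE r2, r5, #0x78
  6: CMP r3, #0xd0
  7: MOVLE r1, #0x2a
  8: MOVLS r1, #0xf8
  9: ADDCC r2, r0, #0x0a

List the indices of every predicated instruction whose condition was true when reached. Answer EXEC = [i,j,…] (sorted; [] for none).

0: ✓ CMP  NZCV=0010
1: ✓ ADDCS  r1←0x1a
2: · SUBLT
3: ✓ CMP  NZCV=0011
4: · SUBMI
5: ✓ ADDLE  r2←0x22
6: ✓ CMP  NZCV=1000
7: ✓ MOVLE  r1←0x2a
8: ✓ MOVLS  r1←0xf8
9: ✓ ADDCC  r2←0x85

EXEC = [1,5,7,8,9]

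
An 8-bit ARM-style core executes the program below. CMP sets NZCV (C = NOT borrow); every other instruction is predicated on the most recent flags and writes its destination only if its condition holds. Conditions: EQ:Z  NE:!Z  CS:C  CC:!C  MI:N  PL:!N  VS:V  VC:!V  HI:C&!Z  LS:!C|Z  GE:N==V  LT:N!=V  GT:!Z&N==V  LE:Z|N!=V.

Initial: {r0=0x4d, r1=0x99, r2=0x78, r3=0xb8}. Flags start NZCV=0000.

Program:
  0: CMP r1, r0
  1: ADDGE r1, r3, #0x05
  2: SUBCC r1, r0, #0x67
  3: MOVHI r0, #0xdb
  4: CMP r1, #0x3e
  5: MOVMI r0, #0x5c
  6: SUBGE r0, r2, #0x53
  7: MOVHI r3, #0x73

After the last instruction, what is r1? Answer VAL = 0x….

0: ✓ CMP  NZCV=0011
1: · ADDGE
2: · SUBCC
3: ✓ MOVHI  r0←0xdb
4: ✓ CMP  NZCV=0011
5: · MOVMI
6: · SUBGE
7: ✓ MOVHI  r3←0x73

VAL = 0x99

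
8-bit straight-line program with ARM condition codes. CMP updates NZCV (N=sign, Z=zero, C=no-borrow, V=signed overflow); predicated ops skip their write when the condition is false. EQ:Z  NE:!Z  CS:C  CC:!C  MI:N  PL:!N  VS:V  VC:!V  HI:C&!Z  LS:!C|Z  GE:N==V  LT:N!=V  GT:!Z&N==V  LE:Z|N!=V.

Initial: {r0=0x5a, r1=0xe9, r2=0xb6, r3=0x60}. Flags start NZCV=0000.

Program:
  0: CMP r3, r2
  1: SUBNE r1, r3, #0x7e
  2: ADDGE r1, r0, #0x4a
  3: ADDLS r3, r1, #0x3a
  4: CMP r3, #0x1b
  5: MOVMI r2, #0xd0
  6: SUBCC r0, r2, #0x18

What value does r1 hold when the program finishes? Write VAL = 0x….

0: ✓ CMP  NZCV=1001
1: ✓ SUBNE  r1←0xe2
2: ✓ ADDGE  r1←0xa4
3: ✓ ADDLS  r3←0xde
4: ✓ CMP  NZCV=1010
5: ✓ MOVMI  r2←0xd0
6: · SUBCC

VAL = 0xa4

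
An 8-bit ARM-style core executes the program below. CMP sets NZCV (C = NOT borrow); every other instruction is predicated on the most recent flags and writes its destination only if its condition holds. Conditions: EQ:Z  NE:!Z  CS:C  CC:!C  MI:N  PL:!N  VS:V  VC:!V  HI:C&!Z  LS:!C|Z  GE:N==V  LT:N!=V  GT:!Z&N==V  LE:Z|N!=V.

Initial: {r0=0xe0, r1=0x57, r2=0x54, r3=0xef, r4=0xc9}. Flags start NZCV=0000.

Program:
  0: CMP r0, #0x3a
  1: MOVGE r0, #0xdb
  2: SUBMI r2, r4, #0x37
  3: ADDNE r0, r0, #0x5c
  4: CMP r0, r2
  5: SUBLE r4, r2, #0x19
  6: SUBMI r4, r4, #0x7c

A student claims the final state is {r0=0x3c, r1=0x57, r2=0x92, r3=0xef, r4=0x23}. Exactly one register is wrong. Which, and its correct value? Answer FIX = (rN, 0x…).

FIX = (r4, 0x4d)

[0] flags=1010 → (cmp)
[1] flags=1010 GE?F → skip
[2] flags=1010 MI?T → r2=0x92
[3] flags=1010 NE?T → r0=0x3c
[4] flags=1001 → (cmp)
[5] flags=1001 LE?F → skip
[6] flags=1001 MI?T → r4=0x4d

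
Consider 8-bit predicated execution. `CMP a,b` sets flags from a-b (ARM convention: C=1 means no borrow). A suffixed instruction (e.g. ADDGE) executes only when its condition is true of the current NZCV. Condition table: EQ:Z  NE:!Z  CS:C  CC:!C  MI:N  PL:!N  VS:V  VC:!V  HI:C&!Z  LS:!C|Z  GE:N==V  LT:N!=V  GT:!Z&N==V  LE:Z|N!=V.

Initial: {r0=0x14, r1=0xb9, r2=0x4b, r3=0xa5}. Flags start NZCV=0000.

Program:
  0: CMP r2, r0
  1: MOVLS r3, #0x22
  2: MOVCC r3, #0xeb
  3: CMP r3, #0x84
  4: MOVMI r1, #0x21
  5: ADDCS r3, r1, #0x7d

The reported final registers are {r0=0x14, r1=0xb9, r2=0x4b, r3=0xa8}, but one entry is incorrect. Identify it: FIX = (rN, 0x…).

[0] flags=0010 → (cmp)
[1] flags=0010 LS?F → skip
[2] flags=0010 CC?F → skip
[3] flags=0010 → (cmp)
[4] flags=0010 MI?F → skip
[5] flags=0010 CS?T → r3=0x36

FIX = (r3, 0x36)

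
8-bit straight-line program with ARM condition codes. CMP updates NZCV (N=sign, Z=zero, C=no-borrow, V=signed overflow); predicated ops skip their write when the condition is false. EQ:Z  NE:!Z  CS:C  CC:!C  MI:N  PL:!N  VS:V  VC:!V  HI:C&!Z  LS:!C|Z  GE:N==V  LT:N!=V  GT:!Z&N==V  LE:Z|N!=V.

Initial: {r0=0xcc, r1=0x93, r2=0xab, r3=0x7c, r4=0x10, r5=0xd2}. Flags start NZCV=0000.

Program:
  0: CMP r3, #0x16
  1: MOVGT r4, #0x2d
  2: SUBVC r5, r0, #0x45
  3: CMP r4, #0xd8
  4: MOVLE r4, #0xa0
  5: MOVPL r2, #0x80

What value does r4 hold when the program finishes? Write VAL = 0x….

VAL = 0x2d

0: ✓ CMP  NZCV=0010
1: ✓ MOVGT  r4←0x2d
2: ✓ SUBVC  r5←0x87
3: ✓ CMP  NZCV=0000
4: · MOVLE
5: ✓ MOVPL  r2←0x80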